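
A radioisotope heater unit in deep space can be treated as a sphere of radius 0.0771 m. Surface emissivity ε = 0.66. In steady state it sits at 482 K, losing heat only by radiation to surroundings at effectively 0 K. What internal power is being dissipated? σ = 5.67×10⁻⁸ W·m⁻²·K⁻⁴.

Steady state: P = εσA T⁴.
A = 4πr² = 0.07470 m²; T⁴ = (482)⁴ = 5.397×10¹⁰ K⁴.
P = 0.66 × 5.67×10⁻⁸ × 0.07470 × 5.397×10¹⁰.

P ≈ 151 W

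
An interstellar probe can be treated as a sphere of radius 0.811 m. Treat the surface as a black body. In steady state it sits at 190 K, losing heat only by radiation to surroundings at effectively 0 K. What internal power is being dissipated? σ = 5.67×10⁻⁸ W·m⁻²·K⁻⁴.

P ≈ 611 W

Steady state: P = εσA T⁴.
A = 4πr² = 8.265 m²; T⁴ = (190)⁴ = 1.303×10⁹ K⁴.
P = 1.0 × 5.67×10⁻⁸ × 8.265 × 1.303×10⁹.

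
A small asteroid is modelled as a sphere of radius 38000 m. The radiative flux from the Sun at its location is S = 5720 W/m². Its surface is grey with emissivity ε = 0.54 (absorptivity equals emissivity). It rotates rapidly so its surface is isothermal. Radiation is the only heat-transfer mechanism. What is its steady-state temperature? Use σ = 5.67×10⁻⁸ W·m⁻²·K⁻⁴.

At equilibrium, absorbed power = emitted power.
Absorbing cross-section = πr² = 4.536×10⁹ m²; emitting surface = 4πr² = 1.815×10¹⁰ m² (ratio 4).
εS·A_cross = εσ·A_surf·T⁴  ⇒  T⁴ = S/(4σ)   (ε cancels).
T⁴ = 5720/(4·5.67×10⁻⁸) = 2.522×10¹⁰ K⁴.
T = (2.522×10¹⁰)^(1/4).

T ≈ 399 K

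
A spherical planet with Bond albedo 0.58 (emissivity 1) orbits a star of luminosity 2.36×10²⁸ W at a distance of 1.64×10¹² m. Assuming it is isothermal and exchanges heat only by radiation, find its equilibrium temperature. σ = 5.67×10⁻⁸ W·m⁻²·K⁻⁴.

T ≈ 190 K

First find the stellar flux at distance d: S = L/(4πd²) = 2.36×10²⁸/(4π·(1.64×10¹²)²) = 698.3 W/m².
For an isothermal sphere, absorbed (1−a)S·πr² = emitted σ·4πr²·T⁴, so T⁴ = (1−a)S/(4σ).
T⁴ = 0.420·698.3/(4·5.67×10⁻⁸) = 1.293×10⁹ K⁴.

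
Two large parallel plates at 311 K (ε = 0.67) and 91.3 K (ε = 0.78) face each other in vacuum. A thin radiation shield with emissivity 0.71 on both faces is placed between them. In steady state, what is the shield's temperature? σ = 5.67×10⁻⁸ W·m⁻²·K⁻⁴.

T_s ≈ 258 K

In steady state the net flux on the hot side equals that on the cold side.
σ(T₁⁴−T_s⁴)/D₁ = σ(T_s⁴−T₂⁴)/D₂, with D₁ = 1/ε₁+1/ε_s−1 = 1.901, D₂ = 1/ε_s+1/ε₂−1 = 1.691.
Solve for T_s⁴: T_s⁴ = (D₂·T₁⁴ + D₁·T₂⁴)/(D₁+D₂) = 4.440×10⁹ K⁴.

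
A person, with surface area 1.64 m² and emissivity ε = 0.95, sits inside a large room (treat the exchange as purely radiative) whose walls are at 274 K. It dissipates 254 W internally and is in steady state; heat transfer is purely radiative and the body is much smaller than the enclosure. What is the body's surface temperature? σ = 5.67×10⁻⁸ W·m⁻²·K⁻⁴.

For a small grey body in a large enclosure, net radiated power = εσA(T⁴ − T_w⁴).
Steady state: P = εσA(T⁴ − T_w⁴) with A = 1.64 m².
T⁴ = P/(εσA) + T_w⁴ = 254/(0.95·5.67×10⁻⁸·1.640) + (274)⁴
    = 2.875×10⁹ + 5.636×10⁹ = 8.512×10⁹ K⁴.

T ≈ 304 K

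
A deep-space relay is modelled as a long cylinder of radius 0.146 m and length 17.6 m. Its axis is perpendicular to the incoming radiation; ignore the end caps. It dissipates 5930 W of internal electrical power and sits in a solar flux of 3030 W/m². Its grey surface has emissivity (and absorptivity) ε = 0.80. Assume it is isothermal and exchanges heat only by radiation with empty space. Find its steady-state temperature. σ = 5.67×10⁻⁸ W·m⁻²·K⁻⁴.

At steady state, absorbed solar power + internal power = radiated power.
Absorbed: α·S·A_cross = 0.80·3030·5.139 = 12460 W (cross-section 2rL).
Total input = 12460 + 5930 = 18390 W.
Radiated: εσ·A_surf·T⁴ with A_surf = 2πrL = 16.15 m².
T⁴ = 18390/(0.80·5.67×10⁻⁸·16.15) = 2.511×10¹⁰ K⁴.

T ≈ 398 K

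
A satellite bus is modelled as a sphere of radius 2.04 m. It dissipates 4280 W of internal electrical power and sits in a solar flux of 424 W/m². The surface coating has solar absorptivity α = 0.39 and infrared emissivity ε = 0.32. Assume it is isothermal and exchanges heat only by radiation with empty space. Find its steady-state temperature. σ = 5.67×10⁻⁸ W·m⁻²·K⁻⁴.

T ≈ 287 K

At steady state, absorbed solar power + internal power = radiated power.
Absorbed: α·S·A_cross = 0.39·424·13.07 = 2162 W (cross-section πr²).
Total input = 2162 + 4280 = 6442 W.
Radiated: εσ·A_surf·T⁴ with A_surf = 4πr² = 52.30 m².
T⁴ = 6442/(0.32·5.67×10⁻⁸·52.30) = 6.789×10⁹ K⁴.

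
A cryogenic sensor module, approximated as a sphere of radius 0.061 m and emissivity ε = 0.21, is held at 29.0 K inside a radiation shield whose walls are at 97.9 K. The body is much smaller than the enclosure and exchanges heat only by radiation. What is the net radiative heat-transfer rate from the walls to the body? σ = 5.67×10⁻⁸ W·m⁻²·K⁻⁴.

For a small grey body in a large enclosure: P_net = εσA(T_body⁴ − T_wall⁴).
A = 4πr² = 0.04676 m²; T_body⁴ − T_wall⁴ = 7.073×10⁵ − 9.186×10⁷ = -9.115×10⁷ K⁴.
|P_net| = 0.21·5.67×10⁻⁸·0.04676·9.115×10⁷.

P_net ≈ 0.0508 W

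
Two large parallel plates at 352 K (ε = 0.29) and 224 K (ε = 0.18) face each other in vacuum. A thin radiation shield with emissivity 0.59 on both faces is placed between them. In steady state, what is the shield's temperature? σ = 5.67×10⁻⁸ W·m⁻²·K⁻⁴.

T_s ≈ 318 K

In steady state the net flux on the hot side equals that on the cold side.
σ(T₁⁴−T_s⁴)/D₁ = σ(T_s⁴−T₂⁴)/D₂, with D₁ = 1/ε₁+1/ε_s−1 = 4.143, D₂ = 1/ε_s+1/ε₂−1 = 6.250.
Solve for T_s⁴: T_s⁴ = (D₂·T₁⁴ + D₁·T₂⁴)/(D₁+D₂) = 1.024×10¹⁰ K⁴.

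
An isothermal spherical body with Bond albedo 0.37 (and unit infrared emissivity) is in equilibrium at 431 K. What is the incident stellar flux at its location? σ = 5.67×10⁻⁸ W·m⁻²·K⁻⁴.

S ≈ 12400 W/m²

(1−a)S·πr² = σ·4πr²·T⁴ ⇒ S = 4σT⁴/(1−a).
S = 4·5.67×10⁻⁸·3.451×10¹⁰/0.630.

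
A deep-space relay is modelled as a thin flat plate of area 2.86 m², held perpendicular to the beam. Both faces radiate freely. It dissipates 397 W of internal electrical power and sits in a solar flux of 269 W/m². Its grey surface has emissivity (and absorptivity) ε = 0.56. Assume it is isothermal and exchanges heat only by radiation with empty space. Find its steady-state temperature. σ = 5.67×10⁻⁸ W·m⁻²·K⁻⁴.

At steady state, absorbed solar power + internal power = radiated power.
Absorbed: α·S·A_cross = 0.56·269·2.860 = 430.8 W (cross-section A).
Total input = 430.8 + 397 = 827.8 W.
Radiated: εσ·A_surf·T⁴ with A_surf = 2A = 5.720 m².
T⁴ = 827.8/(0.56·5.67×10⁻⁸·5.720) = 4.558×10⁹ K⁴.

T ≈ 260 K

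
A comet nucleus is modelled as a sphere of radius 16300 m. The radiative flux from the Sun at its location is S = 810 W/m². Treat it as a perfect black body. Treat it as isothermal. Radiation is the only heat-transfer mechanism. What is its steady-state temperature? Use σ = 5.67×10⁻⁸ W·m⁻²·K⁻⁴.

T ≈ 244 K

At equilibrium, absorbed power = emitted power.
Absorbing cross-section = πr² = 8.347×10⁸ m²; emitting surface = 4πr² = 3.339×10⁹ m² (ratio 4).
S·A_cross = εσ·A_surf·T⁴  ⇒  T⁴ = S/(4σ).
T⁴ = 1.00·810/(4·5.67×10⁻⁸) = 3.571×10⁹ K⁴.
T = (3.571×10⁹)^(1/4).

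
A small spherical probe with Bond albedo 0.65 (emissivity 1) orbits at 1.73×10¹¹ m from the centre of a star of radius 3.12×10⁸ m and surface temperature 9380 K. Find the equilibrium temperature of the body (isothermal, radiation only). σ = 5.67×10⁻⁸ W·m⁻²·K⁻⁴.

T ≈ 217 K

The star's surface emits σT_*⁴; at distance d the flux is S = σT_*⁴(R_*/d)².
S = 5.67×10⁻⁸·(9380)⁴·(3.12×10⁸/1.73×10¹¹)² = 1428 W/m².
For an isothermal sphere T⁴ = (1−a)S/(4σ) = 2.203×10⁹ K⁴.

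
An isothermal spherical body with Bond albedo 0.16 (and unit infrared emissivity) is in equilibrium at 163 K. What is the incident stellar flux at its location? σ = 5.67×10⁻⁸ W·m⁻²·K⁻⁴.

S ≈ 191 W/m²

(1−a)S·πr² = σ·4πr²·T⁴ ⇒ S = 4σT⁴/(1−a).
S = 4·5.67×10⁻⁸·7.059×10⁸/0.840.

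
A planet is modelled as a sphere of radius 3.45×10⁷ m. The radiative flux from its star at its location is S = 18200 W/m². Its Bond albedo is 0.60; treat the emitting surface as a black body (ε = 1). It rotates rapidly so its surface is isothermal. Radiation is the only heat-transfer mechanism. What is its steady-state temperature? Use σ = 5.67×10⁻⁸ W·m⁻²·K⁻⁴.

At equilibrium, absorbed power = emitted power.
Absorbing cross-section = πr² = 3.739×10¹⁵ m²; emitting surface = 4πr² = 1.496×10¹⁶ m² (ratio 4).
(1−a)S·A_cross = εσ·A_surf·T⁴  ⇒  T⁴ = (1−a)S/(4σ).
T⁴ = 0.400·18200/(4·5.67×10⁻⁸) = 3.210×10¹⁰ K⁴.
T = (3.210×10¹⁰)^(1/4).

T ≈ 423 K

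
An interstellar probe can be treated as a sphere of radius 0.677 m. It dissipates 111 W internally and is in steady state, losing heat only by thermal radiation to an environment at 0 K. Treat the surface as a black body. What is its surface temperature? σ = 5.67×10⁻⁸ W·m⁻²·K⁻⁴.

T ≈ 136 K

Steady state: internal power = radiated power, P = εσA T⁴.
Radiating area A = 4πr² = 5.760 m².
T⁴ = P/(εσA) = 111/(1.0·5.67×10⁻⁸·5.760) = 3.399×10⁸ K⁴.
T = (3.399×10⁸)^(1/4).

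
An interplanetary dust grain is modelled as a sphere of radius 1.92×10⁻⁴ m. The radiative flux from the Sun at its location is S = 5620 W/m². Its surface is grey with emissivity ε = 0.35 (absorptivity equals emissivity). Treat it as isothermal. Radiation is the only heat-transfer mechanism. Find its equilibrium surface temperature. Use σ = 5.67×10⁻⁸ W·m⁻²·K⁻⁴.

At equilibrium, absorbed power = emitted power.
Absorbing cross-section = πr² = 1.158×10⁻⁷ m²; emitting surface = 4πr² = 4.632×10⁻⁷ m² (ratio 4).
εS·A_cross = εσ·A_surf·T⁴  ⇒  T⁴ = S/(4σ)   (ε cancels).
T⁴ = 5620/(4·5.67×10⁻⁸) = 2.478×10¹⁰ K⁴.
T = (2.478×10¹⁰)^(1/4).

T ≈ 397 K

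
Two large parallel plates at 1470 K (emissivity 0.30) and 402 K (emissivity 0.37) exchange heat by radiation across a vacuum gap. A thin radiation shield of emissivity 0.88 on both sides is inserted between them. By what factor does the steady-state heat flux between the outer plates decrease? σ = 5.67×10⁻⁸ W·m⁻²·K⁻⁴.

factor ≈ 1.25

Without shield: q₀ = σΔ(T⁴)/(1/ε₁+1/ε₂−1) with denominator 5.036.
With shield the two gaps are in series; the resistances add: (1/ε₁+1/ε_s−1)+(1/ε_s+1/ε₂−1) = 3.470+2.839 = 6.309.
Heat-flux ratio q₀/q = 6.309/5.036.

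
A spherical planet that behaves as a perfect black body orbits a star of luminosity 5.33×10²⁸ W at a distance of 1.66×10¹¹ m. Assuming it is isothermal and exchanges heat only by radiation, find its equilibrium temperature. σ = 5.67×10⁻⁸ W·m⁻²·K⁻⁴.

First find the stellar flux at distance d: S = L/(4πd²) = 5.33×10²⁸/(4π·(1.66×10¹¹)²) = 1.539×10⁵ W/m².
For an isothermal sphere, absorbed (1−a)S·πr² = emitted σ·4πr²·T⁴, so T⁴ = (1−a)S/(4σ).
T⁴ = 1.00·1.539×10⁵/(4·5.67×10⁻⁸) = 6.787×10¹¹ K⁴.

T ≈ 908 K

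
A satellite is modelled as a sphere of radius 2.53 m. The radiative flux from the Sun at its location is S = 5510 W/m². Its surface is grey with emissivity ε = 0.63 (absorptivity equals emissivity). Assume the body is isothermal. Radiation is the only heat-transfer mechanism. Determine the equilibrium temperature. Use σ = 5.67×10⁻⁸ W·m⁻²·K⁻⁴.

At equilibrium, absorbed power = emitted power.
Absorbing cross-section = πr² = 20.11 m²; emitting surface = 4πr² = 80.44 m² (ratio 4).
εS·A_cross = εσ·A_surf·T⁴  ⇒  T⁴ = S/(4σ)   (ε cancels).
T⁴ = 5510/(4·5.67×10⁻⁸) = 2.429×10¹⁰ K⁴.
T = (2.429×10¹⁰)^(1/4).

T ≈ 395 K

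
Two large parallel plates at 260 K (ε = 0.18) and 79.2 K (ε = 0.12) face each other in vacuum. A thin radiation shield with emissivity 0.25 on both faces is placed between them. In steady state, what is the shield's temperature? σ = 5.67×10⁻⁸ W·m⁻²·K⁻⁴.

T_s ≈ 226 K

In steady state the net flux on the hot side equals that on the cold side.
σ(T₁⁴−T_s⁴)/D₁ = σ(T_s⁴−T₂⁴)/D₂, with D₁ = 1/ε₁+1/ε_s−1 = 8.556, D₂ = 1/ε_s+1/ε₂−1 = 11.33.
Solve for T_s⁴: T_s⁴ = (D₂·T₁⁴ + D₁·T₂⁴)/(D₁+D₂) = 2.621×10⁹ K⁴.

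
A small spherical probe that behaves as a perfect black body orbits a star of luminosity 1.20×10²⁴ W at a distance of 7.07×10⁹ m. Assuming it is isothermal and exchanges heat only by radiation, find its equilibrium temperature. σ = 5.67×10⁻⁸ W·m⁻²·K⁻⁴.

First find the stellar flux at distance d: S = L/(4πd²) = 1.20×10²⁴/(4π·(7.07×10⁹)²) = 1910 W/m².
For an isothermal sphere, absorbed (1−a)S·πr² = emitted σ·4πr²·T⁴, so T⁴ = (1−a)S/(4σ).
T⁴ = 1.00·1910/(4·5.67×10⁻⁸) = 8.423×10⁹ K⁴.

T ≈ 303 K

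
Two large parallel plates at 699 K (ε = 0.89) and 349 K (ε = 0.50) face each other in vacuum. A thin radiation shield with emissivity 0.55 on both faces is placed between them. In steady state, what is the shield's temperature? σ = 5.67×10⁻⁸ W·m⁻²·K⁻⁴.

T_s ≈ 620 K

In steady state the net flux on the hot side equals that on the cold side.
σ(T₁⁴−T_s⁴)/D₁ = σ(T_s⁴−T₂⁴)/D₂, with D₁ = 1/ε₁+1/ε_s−1 = 1.942, D₂ = 1/ε_s+1/ε₂−1 = 2.818.
Solve for T_s⁴: T_s⁴ = (D₂·T₁⁴ + D₁·T₂⁴)/(D₁+D₂) = 1.474×10¹¹ K⁴.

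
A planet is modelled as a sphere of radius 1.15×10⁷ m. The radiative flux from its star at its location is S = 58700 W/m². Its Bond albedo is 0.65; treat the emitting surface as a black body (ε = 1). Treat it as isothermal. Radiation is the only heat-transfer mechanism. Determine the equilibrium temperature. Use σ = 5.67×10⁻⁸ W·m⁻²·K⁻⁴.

At equilibrium, absorbed power = emitted power.
Absorbing cross-section = πr² = 4.155×10¹⁴ m²; emitting surface = 4πr² = 1.662×10¹⁵ m² (ratio 4).
(1−a)S·A_cross = εσ·A_surf·T⁴  ⇒  T⁴ = (1−a)S/(4σ).
T⁴ = 0.350·58700/(4·5.67×10⁻⁸) = 9.059×10¹⁰ K⁴.
T = (9.059×10¹⁰)^(1/4).

T ≈ 549 K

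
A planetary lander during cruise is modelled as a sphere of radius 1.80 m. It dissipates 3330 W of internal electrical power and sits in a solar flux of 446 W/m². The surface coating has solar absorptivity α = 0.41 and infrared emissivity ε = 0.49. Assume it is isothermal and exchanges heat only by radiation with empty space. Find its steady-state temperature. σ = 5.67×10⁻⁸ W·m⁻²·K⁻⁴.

T ≈ 260 K

At steady state, absorbed solar power + internal power = radiated power.
Absorbed: α·S·A_cross = 0.41·446·10.18 = 1861 W (cross-section πr²).
Total input = 1861 + 3330 = 5191 W.
Radiated: εσ·A_surf·T⁴ with A_surf = 4πr² = 40.72 m².
T⁴ = 5191/(0.49·5.67×10⁻⁸·40.72) = 4.589×10⁹ K⁴.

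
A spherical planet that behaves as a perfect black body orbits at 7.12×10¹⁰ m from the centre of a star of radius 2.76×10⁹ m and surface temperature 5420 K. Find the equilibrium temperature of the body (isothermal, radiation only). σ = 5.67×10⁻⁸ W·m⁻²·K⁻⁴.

T ≈ 755 K

The star's surface emits σT_*⁴; at distance d the flux is S = σT_*⁴(R_*/d)².
S = 5.67×10⁻⁸·(5420)⁴·(2.76×10⁹/7.12×10¹⁰)² = 73530 W/m².
For an isothermal sphere T⁴ = (1−a)S/(4σ) = 3.242×10¹¹ K⁴.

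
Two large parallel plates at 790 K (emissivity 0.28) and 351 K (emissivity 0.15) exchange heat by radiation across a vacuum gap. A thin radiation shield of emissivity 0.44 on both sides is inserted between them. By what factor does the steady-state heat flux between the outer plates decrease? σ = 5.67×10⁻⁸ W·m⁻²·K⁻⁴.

Without shield: q₀ = σΔ(T⁴)/(1/ε₁+1/ε₂−1) with denominator 9.238.
With shield the two gaps are in series; the resistances add: (1/ε₁+1/ε_s−1)+(1/ε_s+1/ε₂−1) = 4.844+7.939 = 12.78.
Heat-flux ratio q₀/q = 12.78/9.238.

factor ≈ 1.38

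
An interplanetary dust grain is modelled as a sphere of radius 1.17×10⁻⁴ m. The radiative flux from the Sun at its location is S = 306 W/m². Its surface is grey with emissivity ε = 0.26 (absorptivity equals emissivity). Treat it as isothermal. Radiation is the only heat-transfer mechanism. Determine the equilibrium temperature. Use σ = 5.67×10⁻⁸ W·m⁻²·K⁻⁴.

At equilibrium, absorbed power = emitted power.
Absorbing cross-section = πr² = 4.301×10⁻⁸ m²; emitting surface = 4πr² = 1.720×10⁻⁷ m² (ratio 4).
εS·A_cross = εσ·A_surf·T⁴  ⇒  T⁴ = S/(4σ)   (ε cancels).
T⁴ = 306/(4·5.67×10⁻⁸) = 1.349×10⁹ K⁴.
T = (1.349×10⁹)^(1/4).

T ≈ 192 K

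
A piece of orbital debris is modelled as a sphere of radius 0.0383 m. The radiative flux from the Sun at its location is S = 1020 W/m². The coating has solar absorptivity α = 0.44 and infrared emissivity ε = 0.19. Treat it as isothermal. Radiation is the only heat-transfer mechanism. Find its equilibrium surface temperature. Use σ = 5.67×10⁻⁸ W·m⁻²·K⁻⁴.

At equilibrium, absorbed power = emitted power.
Absorbing cross-section = πr² = 0.004608 m²; emitting surface = 4πr² = 0.01843 m² (ratio 4).
αS·A_cross = εσ·A_surf·T⁴  ⇒  T⁴ = αS/(ε·4σ).
T⁴ = 0.440·1020/(0.19·4·5.67×10⁻⁸) = 1.041×10¹⁰ K⁴.
T = (1.041×10¹⁰)^(1/4).

T ≈ 319 K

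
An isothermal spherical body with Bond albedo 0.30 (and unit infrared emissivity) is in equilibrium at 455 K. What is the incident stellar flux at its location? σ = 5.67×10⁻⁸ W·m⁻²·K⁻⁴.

(1−a)S·πr² = σ·4πr²·T⁴ ⇒ S = 4σT⁴/(1−a).
S = 4·5.67×10⁻⁸·4.286×10¹⁰/0.700.

S ≈ 13900 W/m²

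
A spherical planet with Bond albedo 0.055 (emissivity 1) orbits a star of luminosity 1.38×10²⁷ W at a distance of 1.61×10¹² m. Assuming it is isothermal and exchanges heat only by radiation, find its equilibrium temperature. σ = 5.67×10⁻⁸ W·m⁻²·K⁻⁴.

First find the stellar flux at distance d: S = L/(4πd²) = 1.38×10²⁷/(4π·(1.61×10¹²)²) = 42.37 W/m².
For an isothermal sphere, absorbed (1−a)S·πr² = emitted σ·4πr²·T⁴, so T⁴ = (1−a)S/(4σ).
T⁴ = 0.945·42.37/(4·5.67×10⁻⁸) = 1.765×10⁸ K⁴.

T ≈ 115 K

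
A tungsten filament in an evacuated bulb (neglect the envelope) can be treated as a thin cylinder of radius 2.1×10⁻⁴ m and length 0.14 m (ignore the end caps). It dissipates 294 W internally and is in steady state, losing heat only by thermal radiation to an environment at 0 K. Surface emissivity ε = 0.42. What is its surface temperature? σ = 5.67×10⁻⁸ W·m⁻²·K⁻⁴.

Steady state: internal power = radiated power, P = εσA T⁴.
Radiating area A = 2πrL = 1.847×10⁻⁴ m².
T⁴ = P/(εσA) = 294/(0.42·5.67×10⁻⁸·1.847×10⁻⁴) = 6.683×10¹³ K⁴.
T = (6.683×10¹³)^(1/4).

T ≈ 2860 K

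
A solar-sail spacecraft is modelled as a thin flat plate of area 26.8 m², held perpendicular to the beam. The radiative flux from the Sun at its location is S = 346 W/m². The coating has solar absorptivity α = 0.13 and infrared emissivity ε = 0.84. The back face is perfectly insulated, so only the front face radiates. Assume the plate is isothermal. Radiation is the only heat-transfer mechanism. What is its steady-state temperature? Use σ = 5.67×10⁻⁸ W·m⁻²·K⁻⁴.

T ≈ 175 K

At equilibrium, absorbed power = emitted power.
Absorbing cross-section = A = 26.80 m²; emitting surface = A = 26.80 m² (ratio 1).
αS·A_cross = εσ·A_surf·T⁴  ⇒  T⁴ = αS/(ε·1σ).
T⁴ = 0.130·346/(0.84·1·5.67×10⁻⁸) = 9.444×10⁸ K⁴.
T = (9.444×10⁸)^(1/4).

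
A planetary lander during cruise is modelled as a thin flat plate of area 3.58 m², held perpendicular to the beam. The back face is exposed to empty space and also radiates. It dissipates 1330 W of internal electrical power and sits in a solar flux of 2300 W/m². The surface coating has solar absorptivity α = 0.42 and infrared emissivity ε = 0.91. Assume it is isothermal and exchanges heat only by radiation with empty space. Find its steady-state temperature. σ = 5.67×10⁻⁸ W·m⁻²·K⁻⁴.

At steady state, absorbed solar power + internal power = radiated power.
Absorbed: α·S·A_cross = 0.42·2300·3.580 = 3458 W (cross-section A).
Total input = 3458 + 1330 = 4788 W.
Radiated: εσ·A_surf·T⁴ with A_surf = 2A = 7.160 m².
T⁴ = 4788/(0.91·5.67×10⁻⁸·7.160) = 1.296×10¹⁰ K⁴.

T ≈ 337 K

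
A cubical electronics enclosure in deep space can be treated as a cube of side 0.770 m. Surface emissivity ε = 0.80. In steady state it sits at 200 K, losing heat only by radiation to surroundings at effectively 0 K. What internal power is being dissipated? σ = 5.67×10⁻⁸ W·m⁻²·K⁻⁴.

Steady state: P = εσA T⁴.
A = 6L² = 3.557 m²; T⁴ = (200)⁴ = 1.600×10⁹ K⁴.
P = 0.80 × 5.67×10⁻⁸ × 3.557 × 1.600×10⁹.

P ≈ 258 W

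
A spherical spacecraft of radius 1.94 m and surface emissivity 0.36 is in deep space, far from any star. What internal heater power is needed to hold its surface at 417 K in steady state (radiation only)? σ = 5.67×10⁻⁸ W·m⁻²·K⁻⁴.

P = εσ·4πr²·T⁴.
4πr² = 47.29 m²; T⁴ = 3.024×10¹⁰ K⁴.
P = 0.36·5.67×10⁻⁸·47.29·3.024×10¹⁰.

P ≈ 29200 W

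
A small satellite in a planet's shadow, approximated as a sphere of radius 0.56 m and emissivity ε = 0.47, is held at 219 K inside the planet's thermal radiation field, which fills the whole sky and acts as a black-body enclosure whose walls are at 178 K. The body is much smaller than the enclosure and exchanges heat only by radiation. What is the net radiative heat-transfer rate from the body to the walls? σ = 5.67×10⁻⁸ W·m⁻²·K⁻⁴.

P_net ≈ 136 W

For a small grey body in a large enclosure: P_net = εσA(T_body⁴ − T_wall⁴).
A = 4πr² = 3.941 m²; T_body⁴ − T_wall⁴ = 2.300×10⁹ − 1.004×10⁹ = 1.296×10⁹ K⁴.
|P_net| = 0.47·5.67×10⁻⁸·3.941·1.296×10⁹.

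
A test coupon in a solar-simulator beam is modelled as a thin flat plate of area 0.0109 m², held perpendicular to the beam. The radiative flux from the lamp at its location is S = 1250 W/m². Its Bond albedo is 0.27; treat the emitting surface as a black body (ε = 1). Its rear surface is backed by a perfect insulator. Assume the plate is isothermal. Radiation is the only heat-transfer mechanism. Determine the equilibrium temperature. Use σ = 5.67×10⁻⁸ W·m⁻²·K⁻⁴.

At equilibrium, absorbed power = emitted power.
Absorbing cross-section = A = 0.01090 m²; emitting surface = A = 0.01090 m² (ratio 1).
(1−a)S·A_cross = εσ·A_surf·T⁴  ⇒  T⁴ = (1−a)S/(1σ).
T⁴ = 0.730·1250/(1·5.67×10⁻⁸) = 1.609×10¹⁰ K⁴.
T = (1.609×10¹⁰)^(1/4).

T ≈ 356 K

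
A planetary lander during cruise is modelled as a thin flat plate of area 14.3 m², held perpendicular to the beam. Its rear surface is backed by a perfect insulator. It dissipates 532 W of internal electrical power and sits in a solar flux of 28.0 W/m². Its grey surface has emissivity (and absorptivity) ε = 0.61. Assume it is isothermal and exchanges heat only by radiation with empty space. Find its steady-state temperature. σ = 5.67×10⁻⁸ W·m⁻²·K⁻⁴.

T ≈ 199 K

At steady state, absorbed solar power + internal power = radiated power.
Absorbed: α·S·A_cross = 0.61·28.0·14.30 = 244.2 W (cross-section A).
Total input = 244.2 + 532 = 776.2 W.
Radiated: εσ·A_surf·T⁴ with A_surf = A = 14.30 m².
T⁴ = 776.2/(0.61·5.67×10⁻⁸·14.30) = 1.569×10⁹ K⁴.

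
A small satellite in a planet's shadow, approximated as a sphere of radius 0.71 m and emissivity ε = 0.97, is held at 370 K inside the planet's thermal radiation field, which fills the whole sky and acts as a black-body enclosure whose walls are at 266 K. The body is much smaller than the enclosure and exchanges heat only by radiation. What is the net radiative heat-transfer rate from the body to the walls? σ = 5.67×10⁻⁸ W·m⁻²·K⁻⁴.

For a small grey body in a large enclosure: P_net = εσA(T_body⁴ − T_wall⁴).
A = 4πr² = 6.335 m²; T_body⁴ − T_wall⁴ = 1.874×10¹⁰ − 5.006×10⁹ = 1.374×10¹⁰ K⁴.
|P_net| = 0.97·5.67×10⁻⁸·6.335·1.374×10¹⁰.

P_net ≈ 4790 W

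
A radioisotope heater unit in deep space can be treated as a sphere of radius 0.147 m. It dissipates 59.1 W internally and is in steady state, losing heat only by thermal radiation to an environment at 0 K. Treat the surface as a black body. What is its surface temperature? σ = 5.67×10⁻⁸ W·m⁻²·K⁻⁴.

T ≈ 249 K

Steady state: internal power = radiated power, P = εσA T⁴.
Radiating area A = 4πr² = 0.2715 m².
T⁴ = P/(εσA) = 59.1/(1.0·5.67×10⁻⁸·0.2715) = 3.838×10⁹ K⁴.
T = (3.838×10⁹)^(1/4).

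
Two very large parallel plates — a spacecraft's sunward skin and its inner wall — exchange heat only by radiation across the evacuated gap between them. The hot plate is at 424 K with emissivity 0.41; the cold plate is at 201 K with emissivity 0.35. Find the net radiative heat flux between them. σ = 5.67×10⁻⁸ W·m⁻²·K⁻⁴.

For two infinite grey parallel plates, q = σ(T₁⁴ − T₂⁴)/(1/ε₁ + 1/ε₂ − 1).
T₁⁴ − T₂⁴ = 3.232×10¹⁰ − 1.632×10⁹ = 3.069×10¹⁰ K⁴.
1/ε₁ + 1/ε₂ − 1 = 2.439 + 2.857 − 1 = 4.296.
q = 5.67×10⁻⁸ × 3.069×10¹⁰ / 4.296.

q ≈ 405 W/m²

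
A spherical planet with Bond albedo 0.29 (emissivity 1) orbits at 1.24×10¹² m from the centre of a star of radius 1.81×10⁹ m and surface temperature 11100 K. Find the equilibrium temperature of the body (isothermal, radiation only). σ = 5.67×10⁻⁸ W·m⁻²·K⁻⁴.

T ≈ 275 K

The star's surface emits σT_*⁴; at distance d the flux is S = σT_*⁴(R_*/d)².
S = 5.67×10⁻⁸·(11100)⁴·(1.81×10⁹/1.24×10¹²)² = 1834 W/m².
For an isothermal sphere T⁴ = (1−a)S/(4σ) = 5.741×10⁹ K⁴.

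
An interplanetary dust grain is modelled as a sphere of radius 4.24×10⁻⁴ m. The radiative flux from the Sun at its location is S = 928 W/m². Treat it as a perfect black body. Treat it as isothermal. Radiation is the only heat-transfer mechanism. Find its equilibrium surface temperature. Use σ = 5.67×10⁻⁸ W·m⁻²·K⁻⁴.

At equilibrium, absorbed power = emitted power.
Absorbing cross-section = πr² = 5.648×10⁻⁷ m²; emitting surface = 4πr² = 2.259×10⁻⁶ m² (ratio 4).
S·A_cross = εσ·A_surf·T⁴  ⇒  T⁴ = S/(4σ).
T⁴ = 1.00·928/(4·5.67×10⁻⁸) = 4.092×10⁹ K⁴.
T = (4.092×10⁹)^(1/4).

T ≈ 253 K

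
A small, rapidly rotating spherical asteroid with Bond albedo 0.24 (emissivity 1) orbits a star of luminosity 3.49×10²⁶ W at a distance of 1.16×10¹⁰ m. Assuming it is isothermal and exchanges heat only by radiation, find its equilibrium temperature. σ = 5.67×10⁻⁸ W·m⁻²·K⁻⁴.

First find the stellar flux at distance d: S = L/(4πd²) = 3.49×10²⁶/(4π·(1.16×10¹⁰)²) = 2.064×10⁵ W/m².
For an isothermal sphere, absorbed (1−a)S·πr² = emitted σ·4πr²·T⁴, so T⁴ = (1−a)S/(4σ).
T⁴ = 0.760·2.064×10⁵/(4·5.67×10⁻⁸) = 6.916×10¹¹ K⁴.

T ≈ 912 K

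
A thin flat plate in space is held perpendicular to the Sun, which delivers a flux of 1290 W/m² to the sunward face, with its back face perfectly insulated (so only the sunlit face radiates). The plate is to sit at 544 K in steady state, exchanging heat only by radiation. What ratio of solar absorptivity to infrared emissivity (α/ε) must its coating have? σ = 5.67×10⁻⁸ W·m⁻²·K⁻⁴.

α/ε ≈ 3.85

Balance: αS·A = εσ·1A·T⁴ ⇒ α/ε = σT⁴/S.
α/ε = 5.67×10⁻⁸·(544)⁴/1290 = 5.67×10⁻⁸·8.758×10¹⁰/1290.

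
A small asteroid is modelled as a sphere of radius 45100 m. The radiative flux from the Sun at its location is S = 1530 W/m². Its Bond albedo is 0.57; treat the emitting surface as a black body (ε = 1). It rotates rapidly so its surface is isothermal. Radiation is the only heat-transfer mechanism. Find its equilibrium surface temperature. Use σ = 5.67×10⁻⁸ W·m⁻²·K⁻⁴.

At equilibrium, absorbed power = emitted power.
Absorbing cross-section = πr² = 6.390×10⁹ m²; emitting surface = 4πr² = 2.556×10¹⁰ m² (ratio 4).
(1−a)S·A_cross = εσ·A_surf·T⁴  ⇒  T⁴ = (1−a)S/(4σ).
T⁴ = 0.430·1530/(4·5.67×10⁻⁸) = 2.901×10⁹ K⁴.
T = (2.901×10⁹)^(1/4).

T ≈ 232 K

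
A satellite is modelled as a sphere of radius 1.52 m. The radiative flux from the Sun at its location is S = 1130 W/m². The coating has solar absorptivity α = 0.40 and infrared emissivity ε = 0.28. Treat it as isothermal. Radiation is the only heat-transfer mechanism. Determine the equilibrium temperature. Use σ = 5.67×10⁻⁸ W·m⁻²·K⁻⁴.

At equilibrium, absorbed power = emitted power.
Absorbing cross-section = πr² = 7.258 m²; emitting surface = 4πr² = 29.03 m² (ratio 4).
αS·A_cross = εσ·A_surf·T⁴  ⇒  T⁴ = αS/(ε·4σ).
T⁴ = 0.400·1130/(0.28·4·5.67×10⁻⁸) = 7.118×10⁹ K⁴.
T = (7.118×10⁹)^(1/4).

T ≈ 290 K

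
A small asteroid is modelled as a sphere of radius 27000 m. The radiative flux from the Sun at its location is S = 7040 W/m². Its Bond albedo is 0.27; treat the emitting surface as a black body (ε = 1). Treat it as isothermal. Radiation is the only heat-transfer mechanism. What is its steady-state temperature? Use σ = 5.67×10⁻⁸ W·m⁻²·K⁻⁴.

At equilibrium, absorbed power = emitted power.
Absorbing cross-section = πr² = 2.290×10⁹ m²; emitting surface = 4πr² = 9.161×10⁹ m² (ratio 4).
(1−a)S·A_cross = εσ·A_surf·T⁴  ⇒  T⁴ = (1−a)S/(4σ).
T⁴ = 0.730·7040/(4·5.67×10⁻⁸) = 2.266×10¹⁰ K⁴.
T = (2.266×10¹⁰)^(1/4).

T ≈ 388 K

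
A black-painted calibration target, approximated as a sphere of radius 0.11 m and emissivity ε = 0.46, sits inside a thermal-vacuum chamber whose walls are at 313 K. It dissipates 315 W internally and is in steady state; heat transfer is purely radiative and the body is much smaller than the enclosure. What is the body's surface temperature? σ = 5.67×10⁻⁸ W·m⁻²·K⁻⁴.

T ≈ 546 K

For a small grey body in a large enclosure, net radiated power = εσA(T⁴ − T_w⁴).
Steady state: P = εσA(T⁴ − T_w⁴) with A = 4πr² = 0.1521 m².
T⁴ = P/(εσA) + T_w⁴ = 315/(0.46·5.67×10⁻⁸·0.1521) + (313)⁴
    = 7.943×10¹⁰ + 9.598×10⁹ = 8.903×10¹⁰ K⁴.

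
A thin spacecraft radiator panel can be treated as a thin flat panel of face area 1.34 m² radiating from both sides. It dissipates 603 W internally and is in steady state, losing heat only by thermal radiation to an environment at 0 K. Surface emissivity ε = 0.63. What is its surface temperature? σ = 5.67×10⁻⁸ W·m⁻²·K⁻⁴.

T ≈ 282 K

Steady state: internal power = radiated power, P = εσA T⁴.
Radiating area A = 2·1.34 = 2.680 m².
T⁴ = P/(εσA) = 603/(0.63·5.67×10⁻⁸·2.680) = 6.299×10⁹ K⁴.
T = (6.299×10⁹)^(1/4).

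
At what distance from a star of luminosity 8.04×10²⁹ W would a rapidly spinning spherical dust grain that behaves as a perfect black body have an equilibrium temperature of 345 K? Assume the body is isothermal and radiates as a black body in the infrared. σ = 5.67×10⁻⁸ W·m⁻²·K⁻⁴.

d ≈ 4.46×10¹² m

For an isothermal black-emitting sphere, (1−a)S·πr² = σ·4πr²·T⁴ ⇒ S = 4σT⁴/(1−a).
S = 4·5.67×10⁻⁸·(345)⁴/1.00 = 3213 W/m².
Flux falls as S = L/(4πd²), so d = √(L/(4πS)) = √(8.04×10²⁹/(4π·3213)).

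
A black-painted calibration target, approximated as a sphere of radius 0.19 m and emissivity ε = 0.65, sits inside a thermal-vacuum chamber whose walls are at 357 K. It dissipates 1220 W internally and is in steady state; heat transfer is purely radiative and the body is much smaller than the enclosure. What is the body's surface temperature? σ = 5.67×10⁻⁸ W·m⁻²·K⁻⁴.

T ≈ 547 K

For a small grey body in a large enclosure, net radiated power = εσA(T⁴ − T_w⁴).
Steady state: P = εσA(T⁴ − T_w⁴) with A = 4πr² = 0.4536 m².
T⁴ = P/(εσA) + T_w⁴ = 1220/(0.65·5.67×10⁻⁸·0.4536) + (357)⁴
    = 7.297×10¹⁰ + 1.624×10¹⁰ = 8.921×10¹⁰ K⁴.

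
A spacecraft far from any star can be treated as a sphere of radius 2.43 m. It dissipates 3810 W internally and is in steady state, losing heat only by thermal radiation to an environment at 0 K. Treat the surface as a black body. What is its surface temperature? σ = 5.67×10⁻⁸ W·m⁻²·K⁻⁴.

Steady state: internal power = radiated power, P = εσA T⁴.
Radiating area A = 4πr² = 74.20 m².
T⁴ = P/(εσA) = 3810/(1.0·5.67×10⁻⁸·74.20) = 9.056×10⁸ K⁴.
T = (9.056×10⁸)^(1/4).

T ≈ 173 K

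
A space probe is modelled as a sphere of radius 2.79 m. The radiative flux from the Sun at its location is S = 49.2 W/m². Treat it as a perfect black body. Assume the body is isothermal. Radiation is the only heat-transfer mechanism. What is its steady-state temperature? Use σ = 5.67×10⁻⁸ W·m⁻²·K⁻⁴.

At equilibrium, absorbed power = emitted power.
Absorbing cross-section = πr² = 24.45 m²; emitting surface = 4πr² = 97.82 m² (ratio 4).
S·A_cross = εσ·A_surf·T⁴  ⇒  T⁴ = S/(4σ).
T⁴ = 1.00·49.2/(4·5.67×10⁻⁸) = 2.169×10⁸ K⁴.
T = (2.169×10⁸)^(1/4).

T ≈ 121 K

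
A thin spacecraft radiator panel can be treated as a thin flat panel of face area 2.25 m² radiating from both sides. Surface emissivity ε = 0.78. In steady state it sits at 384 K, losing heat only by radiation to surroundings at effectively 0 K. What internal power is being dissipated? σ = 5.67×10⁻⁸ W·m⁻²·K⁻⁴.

Steady state: P = εσA T⁴.
A = 2·2.25 = 4.500 m²; T⁴ = (384)⁴ = 2.174×10¹⁰ K⁴.
P = 0.78 × 5.67×10⁻⁸ × 4.500 × 2.174×10¹⁰.

P ≈ 4330 W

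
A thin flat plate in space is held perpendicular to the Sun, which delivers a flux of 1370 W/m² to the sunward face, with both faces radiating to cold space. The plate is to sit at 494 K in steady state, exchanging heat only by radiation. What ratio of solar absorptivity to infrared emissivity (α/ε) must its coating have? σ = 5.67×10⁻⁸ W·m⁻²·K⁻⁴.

Balance: αS·A = εσ·2A·T⁴ ⇒ α/ε = 2σT⁴/S.
α/ε = 2·5.67×10⁻⁸·(494)⁴/1370 = 2·5.67×10⁻⁸·5.955×10¹⁰/1370.

α/ε ≈ 4.93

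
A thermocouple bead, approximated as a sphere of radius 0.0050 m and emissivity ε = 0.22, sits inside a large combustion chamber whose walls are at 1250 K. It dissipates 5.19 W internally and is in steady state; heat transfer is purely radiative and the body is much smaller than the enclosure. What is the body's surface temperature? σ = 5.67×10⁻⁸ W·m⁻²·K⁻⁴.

For a small grey body in a large enclosure, net radiated power = εσA(T⁴ − T_w⁴).
Steady state: P = εσA(T⁴ − T_w⁴) with A = 4πr² = 3.142×10⁻⁴ m².
T⁴ = P/(εσA) + T_w⁴ = 5.19/(0.22·5.67×10⁻⁸·3.142×10⁻⁴) + (1250)⁴
    = 1.324×10¹² + 2.441×10¹² = 3.766×10¹² K⁴.

T ≈ 1390 K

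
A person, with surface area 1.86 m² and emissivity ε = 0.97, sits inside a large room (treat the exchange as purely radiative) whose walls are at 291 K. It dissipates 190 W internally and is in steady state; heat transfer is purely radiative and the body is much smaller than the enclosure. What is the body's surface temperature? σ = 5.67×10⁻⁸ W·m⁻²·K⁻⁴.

T ≈ 308 K

For a small grey body in a large enclosure, net radiated power = εσA(T⁴ − T_w⁴).
Steady state: P = εσA(T⁴ − T_w⁴) with A = 1.86 m².
T⁴ = P/(εσA) + T_w⁴ = 190/(0.97·5.67×10⁻⁸·1.860) + (291)⁴
    = 1.857×10⁹ + 7.171×10⁹ = 9.028×10⁹ K⁴.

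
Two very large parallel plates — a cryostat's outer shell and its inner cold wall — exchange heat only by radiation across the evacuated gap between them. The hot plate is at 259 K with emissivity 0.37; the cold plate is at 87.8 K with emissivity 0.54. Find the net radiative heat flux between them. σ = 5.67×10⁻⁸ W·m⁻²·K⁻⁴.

For two infinite grey parallel plates, q = σ(T₁⁴ − T₂⁴)/(1/ε₁ + 1/ε₂ − 1).
T₁⁴ − T₂⁴ = 4.500×10⁹ − 5.943×10⁷ = 4.440×10⁹ K⁴.
1/ε₁ + 1/ε₂ − 1 = 2.703 + 1.852 − 1 = 3.555.
q = 5.67×10⁻⁸ × 4.440×10⁹ / 3.555.

q ≈ 70.8 W/m²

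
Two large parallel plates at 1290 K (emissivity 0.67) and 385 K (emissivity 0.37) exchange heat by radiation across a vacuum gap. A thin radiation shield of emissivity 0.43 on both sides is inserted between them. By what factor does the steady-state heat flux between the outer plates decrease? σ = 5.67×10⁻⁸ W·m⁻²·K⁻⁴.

Without shield: q₀ = σΔ(T⁴)/(1/ε₁+1/ε₂−1) with denominator 3.195.
With shield the two gaps are in series; the resistances add: (1/ε₁+1/ε_s−1)+(1/ε_s+1/ε₂−1) = 2.818+4.028 = 6.846.
Heat-flux ratio q₀/q = 6.846/3.195.

factor ≈ 2.14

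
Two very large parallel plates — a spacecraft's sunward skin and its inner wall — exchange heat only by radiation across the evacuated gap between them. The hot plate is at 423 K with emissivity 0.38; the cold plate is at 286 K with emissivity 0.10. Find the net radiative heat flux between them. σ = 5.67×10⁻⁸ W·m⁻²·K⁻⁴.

For two infinite grey parallel plates, q = σ(T₁⁴ − T₂⁴)/(1/ε₁ + 1/ε₂ − 1).
T₁⁴ − T₂⁴ = 3.202×10¹⁰ − 6.691×10⁹ = 2.533×10¹⁰ K⁴.
1/ε₁ + 1/ε₂ − 1 = 2.632 + 10.00 − 1 = 11.63.
q = 5.67×10⁻⁸ × 2.533×10¹⁰ / 11.63.

q ≈ 123 W/m²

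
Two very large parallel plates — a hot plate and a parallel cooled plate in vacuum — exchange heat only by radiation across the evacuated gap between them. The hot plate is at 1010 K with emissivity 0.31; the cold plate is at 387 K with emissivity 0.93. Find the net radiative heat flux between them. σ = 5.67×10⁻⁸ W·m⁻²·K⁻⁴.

q ≈ 17500 W/m²

For two infinite grey parallel plates, q = σ(T₁⁴ − T₂⁴)/(1/ε₁ + 1/ε₂ − 1).
T₁⁴ − T₂⁴ = 1.041×10¹² − 2.243×10¹⁰ = 1.018×10¹² K⁴.
1/ε₁ + 1/ε₂ − 1 = 3.226 + 1.075 − 1 = 3.301.
q = 5.67×10⁻⁸ × 1.018×10¹² / 3.301.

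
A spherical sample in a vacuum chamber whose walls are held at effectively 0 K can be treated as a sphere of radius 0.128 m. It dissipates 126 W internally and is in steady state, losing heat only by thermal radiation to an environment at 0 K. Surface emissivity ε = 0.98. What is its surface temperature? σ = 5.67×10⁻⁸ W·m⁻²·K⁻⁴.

T ≈ 324 K

Steady state: internal power = radiated power, P = εσA T⁴.
Radiating area A = 4πr² = 0.2059 m².
T⁴ = P/(εσA) = 126/(0.98·5.67×10⁻⁸·0.2059) = 1.101×10¹⁰ K⁴.
T = (1.101×10¹⁰)^(1/4).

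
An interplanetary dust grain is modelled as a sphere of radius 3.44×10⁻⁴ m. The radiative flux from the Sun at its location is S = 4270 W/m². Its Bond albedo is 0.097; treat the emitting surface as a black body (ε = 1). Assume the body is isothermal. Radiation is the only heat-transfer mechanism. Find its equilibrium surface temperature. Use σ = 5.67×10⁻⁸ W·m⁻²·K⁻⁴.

At equilibrium, absorbed power = emitted power.
Absorbing cross-section = πr² = 3.718×10⁻⁷ m²; emitting surface = 4πr² = 1.487×10⁻⁶ m² (ratio 4).
(1−a)S·A_cross = εσ·A_surf·T⁴  ⇒  T⁴ = (1−a)S/(4σ).
T⁴ = 0.903·4270/(4·5.67×10⁻⁸) = 1.700×10¹⁰ K⁴.
T = (1.700×10¹⁰)^(1/4).

T ≈ 361 K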